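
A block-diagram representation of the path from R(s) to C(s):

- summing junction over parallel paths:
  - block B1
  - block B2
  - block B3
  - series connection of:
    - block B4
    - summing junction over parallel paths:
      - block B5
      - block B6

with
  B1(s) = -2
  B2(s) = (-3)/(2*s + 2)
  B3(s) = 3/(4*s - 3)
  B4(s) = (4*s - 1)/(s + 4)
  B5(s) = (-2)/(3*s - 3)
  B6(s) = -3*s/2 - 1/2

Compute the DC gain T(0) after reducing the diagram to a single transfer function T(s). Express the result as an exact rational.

The answer is -109/24.

Reasoning:
Step 1: combine B5, B6 in parallel = (-9*s^2 + 6*s - 1)/(6*s - 6)
Step 2: reduce the series chain B4, (B5+B6) = (-36*s^3 + 33*s^2 - 10*s + 1)/(6*s^2 + 18*s - 24)
Step 3: combine B1, B2, B3, (B4*(B5+B6)) in parallel = (-144*s^5 + 48*s^4 - 73*s^3 + 78*s^2 + 394*s - 327)/(24*s^4 + 78*s^3 - 96*s^2 - 78*s + 72)
The step-3 result is T(s). Setting s = 0: T(0) = -327/72 = -109/24.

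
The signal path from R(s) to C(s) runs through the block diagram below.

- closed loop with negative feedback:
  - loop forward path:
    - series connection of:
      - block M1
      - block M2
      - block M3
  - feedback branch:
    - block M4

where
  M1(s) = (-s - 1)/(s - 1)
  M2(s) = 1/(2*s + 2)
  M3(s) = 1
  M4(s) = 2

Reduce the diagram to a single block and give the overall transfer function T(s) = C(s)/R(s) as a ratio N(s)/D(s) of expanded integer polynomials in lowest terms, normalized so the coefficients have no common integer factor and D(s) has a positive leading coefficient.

Step 1 - series reduction of M1, M2, M3 -> (-1)/(2*s - 2)
Step 2 - reduce the feedback loop with forward (M1*M2*M3) and return M4: this yields T(s), and no further normalization is needed

Therefore the answer is (-1)/(2*s - 4).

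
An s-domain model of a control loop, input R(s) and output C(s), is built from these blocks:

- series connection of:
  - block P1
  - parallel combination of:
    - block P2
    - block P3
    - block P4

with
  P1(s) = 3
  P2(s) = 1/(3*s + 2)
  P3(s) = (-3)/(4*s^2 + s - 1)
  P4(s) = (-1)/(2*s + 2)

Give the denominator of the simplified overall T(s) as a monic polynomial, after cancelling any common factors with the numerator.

Reducing step by step:

(1) combine P2, P3, P4 in parallel gives (-4*s^3 - 19*s^2 - 29*s - 12)/(24*s^4 + 46*s^3 + 20*s^2 - 6*s - 4)
(2) series reduction of P1, (P2+P3+P4) gives (-12*s^3 - 57*s^2 - 87*s - 36)/(24*s^4 + 46*s^3 + 20*s^2 - 6*s - 4)
No further cancellation is possible in the step-2 result, so that is T(s). Its denominator becomes monic after dividing by the leading coefficient 24.

Answer: s^4 + 23*s^3/12 + 5*s^2/6 - s/4 - 1/6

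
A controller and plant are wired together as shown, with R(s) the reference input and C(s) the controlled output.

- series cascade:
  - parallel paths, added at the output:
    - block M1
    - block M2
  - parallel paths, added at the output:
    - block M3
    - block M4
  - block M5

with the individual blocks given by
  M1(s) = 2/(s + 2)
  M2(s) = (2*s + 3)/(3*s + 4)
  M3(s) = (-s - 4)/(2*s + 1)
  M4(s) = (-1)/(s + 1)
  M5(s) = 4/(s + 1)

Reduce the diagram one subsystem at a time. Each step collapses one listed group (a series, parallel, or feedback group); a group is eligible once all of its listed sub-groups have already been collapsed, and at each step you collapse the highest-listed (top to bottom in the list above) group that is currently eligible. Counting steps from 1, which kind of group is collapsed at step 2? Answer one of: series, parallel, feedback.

Answer: parallel

Working:
1. sum the parallel branches M1, M2
2. add M3, M4 (parallel)
3. cascade (M1+M2), (M3+M4), M5
Step 2: parallel.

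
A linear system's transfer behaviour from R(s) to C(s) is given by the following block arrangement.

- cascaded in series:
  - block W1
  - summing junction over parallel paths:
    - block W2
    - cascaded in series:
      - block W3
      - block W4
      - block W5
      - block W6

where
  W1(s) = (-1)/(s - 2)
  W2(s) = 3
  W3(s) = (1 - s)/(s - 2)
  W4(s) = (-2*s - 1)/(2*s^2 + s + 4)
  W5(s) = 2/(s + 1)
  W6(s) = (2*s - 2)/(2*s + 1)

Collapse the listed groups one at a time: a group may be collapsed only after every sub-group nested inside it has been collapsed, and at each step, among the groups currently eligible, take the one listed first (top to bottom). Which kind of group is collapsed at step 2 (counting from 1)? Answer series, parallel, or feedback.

[1] combine W3, W4, W5, W6 in series
[2] combine W2, (W3*W4*W5*W6) in parallel
[3] multiply W1, (W2+(W3*W4*W5*W6)) (series)
The group at step 2 is a parallel group.

Hence the answer: parallel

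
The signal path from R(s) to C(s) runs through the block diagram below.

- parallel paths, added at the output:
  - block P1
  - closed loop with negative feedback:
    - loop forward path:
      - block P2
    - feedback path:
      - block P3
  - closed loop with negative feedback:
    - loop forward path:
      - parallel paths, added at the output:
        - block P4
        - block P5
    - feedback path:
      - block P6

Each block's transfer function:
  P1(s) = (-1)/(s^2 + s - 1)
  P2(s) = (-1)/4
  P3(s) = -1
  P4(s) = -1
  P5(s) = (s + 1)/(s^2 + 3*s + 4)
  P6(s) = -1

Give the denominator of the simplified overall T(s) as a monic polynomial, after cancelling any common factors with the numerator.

Step 1 - feedback reduction of P2, P3, giving (-1)/5
Step 2 - add P4, P5 (parallel), giving (-s^2 - 2*s - 3)/(s^2 + 3*s + 4)
Step 3 - close the feedback loop around (P4+P5), P6, giving (-s^2 - 2*s - 3)/(2*s^2 + 5*s + 7)
Step 4 - reduce the parallel group P1, [P2/(1+P2*P3)], [(P4+P5)/(1+(P4+P5)*P6)], giving (-7*s^4 - 22*s^3 - 40*s^2 - 32*s - 13)/(10*s^4 + 35*s^3 + 50*s^2 + 10*s - 35)
The result of step 4 is T(s) in lowest terms. Its denominator has leading coefficient 10; dividing the denominator through by 10 makes it monic.

Answer: s^4 + 7*s^3/2 + 5*s^2 + s - 7/2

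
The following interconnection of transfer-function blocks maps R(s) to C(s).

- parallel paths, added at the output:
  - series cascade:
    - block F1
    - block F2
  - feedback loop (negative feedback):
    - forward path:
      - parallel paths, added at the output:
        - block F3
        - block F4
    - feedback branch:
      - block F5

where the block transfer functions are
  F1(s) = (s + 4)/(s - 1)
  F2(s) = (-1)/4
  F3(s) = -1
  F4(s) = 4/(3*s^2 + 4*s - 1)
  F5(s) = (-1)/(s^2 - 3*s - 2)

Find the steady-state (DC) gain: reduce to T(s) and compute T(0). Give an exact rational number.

Step 1 - multiply F1, F2 (series), giving (-s - 4)/(4*s - 4)
Step 2 - parallel reduction of F3, F4, giving (-3*s^2 - 4*s + 5)/(3*s^2 + 4*s - 1)
Step 3 - close the feedback loop around (F3+F4), F5, giving (-3*s^4 + 5*s^3 + 23*s^2 - 7*s - 10)/(3*s^4 - 5*s^3 - 16*s^2 - s - 3)
Step 4 - reduce the parallel group (F1*F2), [(F3+F4)/(1+(F3+F4)*F5)], giving (-15*s^5 + 25*s^4 + 108*s^3 - 55*s^2 - 5*s + 52)/(12*s^5 - 32*s^4 - 44*s^3 + 60*s^2 - 8*s + 12)
The step-4 result is T(s). Setting s = 0: T(0) = 52/12 = 13/3.

Final answer: 13/3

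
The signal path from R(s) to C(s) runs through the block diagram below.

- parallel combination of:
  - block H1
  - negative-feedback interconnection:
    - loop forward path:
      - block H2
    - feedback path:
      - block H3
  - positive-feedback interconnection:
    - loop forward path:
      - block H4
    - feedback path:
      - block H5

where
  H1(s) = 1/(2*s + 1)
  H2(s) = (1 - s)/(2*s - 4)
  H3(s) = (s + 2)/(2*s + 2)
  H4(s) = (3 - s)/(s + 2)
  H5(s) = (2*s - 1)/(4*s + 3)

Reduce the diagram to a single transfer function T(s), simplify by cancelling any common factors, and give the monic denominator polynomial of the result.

Step 1: apply the feedback formula to H2, H3 -> (2 - 2*s^2)/(3*s^2 - 5*s - 6)
Step 2: close the feedback loop around H4, H5 -> (-4*s^2 + 9*s + 9)/(6*s^2 + 4*s + 9)
Step 3: parallel reduction of H1, [H2/(1+H2*H3)], [H4/(1-H4*H5)] -> (-48*s^5 + 72*s^4 + 21*s^3 - 211*s^2 - 232*s - 90)/(36*s^5 - 18*s^4 - 76*s^3 - 167*s^2 - 177*s - 54)
No further cancellation is possible in the step-3 result, so that is T(s). Its denominator becomes monic after dividing by the leading coefficient 36.

Final answer: s^5 - s^4/2 - 19*s^3/9 - 167*s^2/36 - 59*s/12 - 3/2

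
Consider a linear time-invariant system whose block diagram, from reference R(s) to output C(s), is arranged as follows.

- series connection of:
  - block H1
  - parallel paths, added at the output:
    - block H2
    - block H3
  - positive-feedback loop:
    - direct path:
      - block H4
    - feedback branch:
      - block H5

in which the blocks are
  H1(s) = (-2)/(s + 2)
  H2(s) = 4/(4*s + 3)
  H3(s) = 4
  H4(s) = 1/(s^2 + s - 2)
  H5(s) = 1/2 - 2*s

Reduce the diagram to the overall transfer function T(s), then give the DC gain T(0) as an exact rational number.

Answer: 32/15

Working:
(1) combine H2, H3 in parallel gives (16*s + 16)/(4*s + 3)
(2) reduce the feedback loop with forward H4 and return H5 gives 2/(2*s^2 + 6*s - 5)
(3) multiply H1, (H2+H3), [H4/(1-H4*H5)] (series) gives (-64*s - 64)/(8*s^4 + 46*s^3 + 58*s^2 - 19*s - 30)
That last expression is T(s); at s = 0 only the constant terms survive, so T(0) = -64/(-30) = 32/15.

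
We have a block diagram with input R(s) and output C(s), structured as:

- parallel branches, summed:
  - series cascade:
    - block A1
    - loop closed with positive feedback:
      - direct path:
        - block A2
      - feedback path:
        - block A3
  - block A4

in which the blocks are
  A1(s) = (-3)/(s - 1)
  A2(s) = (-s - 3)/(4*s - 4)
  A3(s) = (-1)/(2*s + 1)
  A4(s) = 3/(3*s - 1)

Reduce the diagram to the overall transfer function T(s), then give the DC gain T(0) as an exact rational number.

1. apply the feedback formula to A2, A3 = (-2*s^2 - 7*s - 3)/(8*s^2 - 5*s - 7)
2. cascade A1, [A2/(1-A2*A3)] = (6*s^2 + 21*s + 9)/(8*s^3 - 13*s^2 - 2*s + 7)
3. reduce the parallel group (A1*[A2/(1-A2*A3)]), A4 = (42*s^3 + 18*s^2 + 12)/(24*s^4 - 47*s^3 + 7*s^2 + 23*s - 7)
DC gain: substitute s = 0 into T(s) from step 3: T(0) = 12/(-7) = -12/7.

Final answer: -12/7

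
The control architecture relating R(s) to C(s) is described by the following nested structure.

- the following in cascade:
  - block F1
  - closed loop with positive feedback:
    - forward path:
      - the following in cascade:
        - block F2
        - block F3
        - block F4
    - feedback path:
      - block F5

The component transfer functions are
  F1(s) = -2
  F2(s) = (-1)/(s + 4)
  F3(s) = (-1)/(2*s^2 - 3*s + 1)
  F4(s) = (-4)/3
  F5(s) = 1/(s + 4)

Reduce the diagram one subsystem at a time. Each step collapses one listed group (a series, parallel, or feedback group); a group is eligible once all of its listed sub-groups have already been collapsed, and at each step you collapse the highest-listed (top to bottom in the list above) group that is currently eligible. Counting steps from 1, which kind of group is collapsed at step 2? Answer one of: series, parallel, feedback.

The answer is feedback.

Reasoning:
(1) combine F2, F3, F4 in series
(2) apply the feedback formula to (F2*F3*F4), F5
(3) multiply F1, [(F2*F3*F4)/(1-(F2*F3*F4)*F5)] (series)
The group at step 2 is a feedback group.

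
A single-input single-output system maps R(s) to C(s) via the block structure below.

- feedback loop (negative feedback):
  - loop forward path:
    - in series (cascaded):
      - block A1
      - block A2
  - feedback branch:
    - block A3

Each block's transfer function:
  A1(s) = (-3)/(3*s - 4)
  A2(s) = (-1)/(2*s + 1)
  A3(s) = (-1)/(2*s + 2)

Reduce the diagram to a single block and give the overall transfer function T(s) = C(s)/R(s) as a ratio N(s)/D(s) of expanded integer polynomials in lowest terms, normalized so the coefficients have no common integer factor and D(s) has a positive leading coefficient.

Step 1. combine A1, A2 in series = 3/(6*s^2 - 5*s - 4)
Step 2. reduce the feedback loop with forward (A1*A2) and return A3: this yields T(s), and no further normalization is needed

Answer: (6*s + 6)/(12*s^3 + 2*s^2 - 18*s - 11)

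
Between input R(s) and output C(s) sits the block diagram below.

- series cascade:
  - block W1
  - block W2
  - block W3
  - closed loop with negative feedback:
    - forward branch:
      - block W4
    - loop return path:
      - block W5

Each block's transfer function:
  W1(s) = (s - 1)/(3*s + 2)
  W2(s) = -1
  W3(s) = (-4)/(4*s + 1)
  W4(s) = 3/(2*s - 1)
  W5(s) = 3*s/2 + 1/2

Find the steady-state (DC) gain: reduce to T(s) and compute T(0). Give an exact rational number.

Step 1: collapse the loop (W4 forward, W5 return) -> 6/(13*s + 1)
Step 2: multiply W1, W2, W3, [W4/(1+W4*W5)] (series) -> (24*s - 24)/(156*s^3 + 155*s^2 + 37*s + 2)
The step-2 result is T(s). Setting s = 0: T(0) = -24/2 = -12.

Final answer: -12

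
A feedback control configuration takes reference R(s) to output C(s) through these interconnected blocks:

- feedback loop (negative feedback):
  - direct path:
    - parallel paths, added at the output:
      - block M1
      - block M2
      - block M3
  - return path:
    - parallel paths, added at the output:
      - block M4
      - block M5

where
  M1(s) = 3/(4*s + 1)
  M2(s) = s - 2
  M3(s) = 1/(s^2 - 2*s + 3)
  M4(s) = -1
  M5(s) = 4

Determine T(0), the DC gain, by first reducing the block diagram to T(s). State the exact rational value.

1. reduce the parallel group M1, M2, M3, giving (4*s^4 - 15*s^3 + 27*s^2 - 19*s + 4)/(4*s^3 - 7*s^2 + 10*s + 3)
2. add M4, M5 (parallel), giving 3
3. feedback reduction of (M1+M2+M3), (M4+M5), giving (4*s^4 - 15*s^3 + 27*s^2 - 19*s + 4)/(12*s^4 - 41*s^3 + 74*s^2 - 47*s + 15)
That last expression is T(s); at s = 0 only the constant terms survive, so T(0) = 4/15.

Answer: 4/15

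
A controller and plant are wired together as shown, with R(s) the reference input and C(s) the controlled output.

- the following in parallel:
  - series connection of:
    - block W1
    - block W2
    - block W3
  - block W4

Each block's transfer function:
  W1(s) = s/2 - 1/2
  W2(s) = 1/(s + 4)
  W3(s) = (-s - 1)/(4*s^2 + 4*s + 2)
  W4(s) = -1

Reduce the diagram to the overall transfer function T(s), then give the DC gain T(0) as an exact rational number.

1. combine W1, W2, W3 in series -> (1 - s^2)/(8*s^3 + 40*s^2 + 36*s + 16)
2. add (W1*W2*W3), W4 (parallel) -> (-8*s^3 - 41*s^2 - 36*s - 15)/(8*s^3 + 40*s^2 + 36*s + 16)
Step 2 gives the overall T(s). Then T(0) = -15/16.

Answer: -15/16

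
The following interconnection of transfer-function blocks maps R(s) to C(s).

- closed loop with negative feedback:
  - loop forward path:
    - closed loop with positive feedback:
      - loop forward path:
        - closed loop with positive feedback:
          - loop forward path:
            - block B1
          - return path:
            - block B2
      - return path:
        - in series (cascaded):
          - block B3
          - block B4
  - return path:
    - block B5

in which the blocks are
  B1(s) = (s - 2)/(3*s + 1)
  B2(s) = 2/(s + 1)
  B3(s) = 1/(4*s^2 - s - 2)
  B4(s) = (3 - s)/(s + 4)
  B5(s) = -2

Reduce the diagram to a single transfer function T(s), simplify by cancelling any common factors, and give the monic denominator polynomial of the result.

Step 1 - feedback reduction of B1, B2 gives (s^2 - s - 2)/(3*s^2 + 2*s + 5)
Step 2 - series reduction of B3, B4 gives (3 - s)/(4*s^3 + 15*s^2 - 6*s - 8)
Step 3 - feedback reduction of [B1/(1-B1*B2)], (B3*B4) gives (4*s^5 + 11*s^4 - 29*s^3 - 32*s^2 + 20*s + 16)/(12*s^5 + 53*s^4 + 33*s^3 + 35*s^2 - 45*s - 34)
Step 4 - close the feedback loop around [[B1/(1-B1*B2)]/(1-[B1/(1-B1*B2)]*(B3*B4))], B5 gives (4*s^5 + 11*s^4 - 29*s^3 - 32*s^2 + 20*s + 16)/(4*s^5 + 31*s^4 + 91*s^3 + 99*s^2 - 85*s - 66)
That last expression is T(s), already simplified. Scaling its denominator by 1/4 (the reciprocal of the leading coefficient) yields the monic denominator.

Therefore the answer is s^5 + 31*s^4/4 + 91*s^3/4 + 99*s^2/4 - 85*s/4 - 33/2.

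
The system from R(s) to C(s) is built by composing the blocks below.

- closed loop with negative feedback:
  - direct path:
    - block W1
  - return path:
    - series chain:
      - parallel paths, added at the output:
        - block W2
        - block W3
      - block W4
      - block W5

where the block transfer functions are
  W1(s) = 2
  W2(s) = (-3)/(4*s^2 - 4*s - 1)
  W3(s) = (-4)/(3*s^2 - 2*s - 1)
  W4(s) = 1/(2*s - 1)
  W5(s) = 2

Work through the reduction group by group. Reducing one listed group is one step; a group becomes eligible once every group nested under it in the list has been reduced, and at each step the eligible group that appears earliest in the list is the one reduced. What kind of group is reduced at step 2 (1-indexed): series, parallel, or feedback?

Reducing step by step:

Step 1: reduce the parallel group W2, W3
Step 2: series reduction of (W2+W3), W4, W5
Step 3: close the feedback loop around W1, ((W2+W3)*W4*W5)
At step 2 the group reduced is series.

Answer: series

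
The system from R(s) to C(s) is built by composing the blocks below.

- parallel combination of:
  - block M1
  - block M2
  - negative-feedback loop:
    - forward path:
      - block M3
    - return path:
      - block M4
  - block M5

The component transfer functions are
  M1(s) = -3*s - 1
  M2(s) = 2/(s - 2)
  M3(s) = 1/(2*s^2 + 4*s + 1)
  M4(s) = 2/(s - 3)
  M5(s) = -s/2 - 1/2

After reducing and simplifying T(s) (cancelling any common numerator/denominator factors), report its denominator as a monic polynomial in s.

Step 1 - collapse the loop (M3 forward, M4 return) -> (s - 3)/(2*s^3 - 2*s^2 - 11*s - 1)
Step 2 - reduce the parallel group M1, M2, [M3/(1+M3*M4)], M5 -> (-14*s^5 + 36*s^4 + 75*s^3 - 132*s^2 - 131*s + 2)/(4*s^4 - 12*s^3 - 14*s^2 + 42*s + 4)
No further cancellation is possible in the step-2 result, so that is T(s). Its denominator becomes monic after dividing by the leading coefficient 4.

Hence the answer: s^4 - 3*s^3 - 7*s^2/2 + 21*s/2 + 1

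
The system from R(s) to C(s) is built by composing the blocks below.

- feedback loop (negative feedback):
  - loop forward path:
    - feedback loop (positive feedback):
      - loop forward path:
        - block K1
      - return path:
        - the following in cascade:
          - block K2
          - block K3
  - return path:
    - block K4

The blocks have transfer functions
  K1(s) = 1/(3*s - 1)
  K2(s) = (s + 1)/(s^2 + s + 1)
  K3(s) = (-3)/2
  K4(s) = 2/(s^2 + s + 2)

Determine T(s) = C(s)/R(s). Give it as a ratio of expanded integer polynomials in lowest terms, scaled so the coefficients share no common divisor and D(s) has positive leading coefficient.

Answer: (2*s^4 + 4*s^3 + 8*s^2 + 6*s + 4)/(6*s^5 + 10*s^4 + 23*s^3 + 20*s^2 + 19*s + 6)

Working:
(1) combine K2, K3 in series, giving (-3*s - 3)/(2*s^2 + 2*s + 2)
(2) collapse the loop (K1 forward, (K2*K3) return), giving (2*s^2 + 2*s + 2)/(6*s^3 + 4*s^2 + 7*s + 1)
(3) reduce the feedback loop with forward [K1/(1-K1*(K2*K3))] and return K4 - this is the overall T(s), already in the required normalized form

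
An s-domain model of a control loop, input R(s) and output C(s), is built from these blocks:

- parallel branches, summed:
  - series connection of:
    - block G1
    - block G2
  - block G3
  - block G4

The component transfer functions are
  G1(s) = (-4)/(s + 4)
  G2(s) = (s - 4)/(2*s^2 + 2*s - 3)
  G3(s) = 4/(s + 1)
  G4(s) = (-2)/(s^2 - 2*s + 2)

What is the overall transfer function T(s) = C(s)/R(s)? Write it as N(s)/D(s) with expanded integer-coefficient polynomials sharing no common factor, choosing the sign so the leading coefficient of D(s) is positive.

(1) combine G1, G2 in series gives (16 - 4*s)/(2*s^3 + 10*s^2 + 5*s - 12)
(2) parallel reduction of (G1*G2), G3, G4 - this is the overall T(s), already in the required normalized form

Therefore the answer is (8*s^5 + 16*s^4 - 48*s^3 - 54*s^2 + 142*s - 40)/(2*s^6 + 8*s^5 - 5*s^4 - 13*s^3 + 32*s^2 + 10*s - 24).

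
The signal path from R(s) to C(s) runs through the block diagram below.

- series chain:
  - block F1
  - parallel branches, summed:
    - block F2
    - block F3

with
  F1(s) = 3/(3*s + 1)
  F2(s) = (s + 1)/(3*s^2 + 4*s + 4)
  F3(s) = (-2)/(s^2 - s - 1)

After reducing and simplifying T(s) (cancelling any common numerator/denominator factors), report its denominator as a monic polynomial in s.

First reduce the diagram to T(s).

Step 1. reduce the parallel group F2, F3 = (s^3 - 6*s^2 - 10*s - 9)/(3*s^4 + s^3 - 3*s^2 - 8*s - 4)
Step 2. combine F1, (F2+F3) in series = (3*s^3 - 18*s^2 - 30*s - 27)/(9*s^5 + 6*s^4 - 8*s^3 - 27*s^2 - 20*s - 4)
That last expression is T(s), already simplified. Scaling its denominator by 1/9 (the reciprocal of the leading coefficient) yields the monic denominator.

Answer: s^5 + 2*s^4/3 - 8*s^3/9 - 3*s^2 - 20*s/9 - 4/9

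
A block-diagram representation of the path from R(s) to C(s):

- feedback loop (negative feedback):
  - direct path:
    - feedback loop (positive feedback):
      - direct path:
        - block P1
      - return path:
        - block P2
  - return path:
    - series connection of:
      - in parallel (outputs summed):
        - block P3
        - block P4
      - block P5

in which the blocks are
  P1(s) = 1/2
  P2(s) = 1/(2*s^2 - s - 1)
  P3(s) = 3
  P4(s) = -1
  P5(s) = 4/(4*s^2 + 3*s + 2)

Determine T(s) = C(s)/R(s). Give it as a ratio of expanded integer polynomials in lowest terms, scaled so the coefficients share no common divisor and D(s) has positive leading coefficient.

The answer is (8*s^4 + 2*s^3 - 3*s^2 - 5*s - 2)/(16*s^4 + 4*s^3 + 6*s^2 - 21*s - 14).

Reasoning:
(1) collapse the loop (P1 forward, P2 return); result (2*s^2 - s - 1)/(4*s^2 - 2*s - 3)
(2) parallel reduction of P3, P4; result 2
(3) reduce the series chain (P3+P4), P5; result 8/(4*s^2 + 3*s + 2)
(4) apply the feedback formula to [P1/(1-P1*P2)], ((P3+P4)*P5): this yields T(s), and no further normalization is needed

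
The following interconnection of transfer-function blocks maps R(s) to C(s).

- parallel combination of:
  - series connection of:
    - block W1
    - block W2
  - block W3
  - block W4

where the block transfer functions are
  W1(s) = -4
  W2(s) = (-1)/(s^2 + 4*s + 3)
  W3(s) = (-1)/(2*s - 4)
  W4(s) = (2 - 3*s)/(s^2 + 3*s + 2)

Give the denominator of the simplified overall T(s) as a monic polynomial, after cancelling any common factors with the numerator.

Reducing step by step:

1. reduce the series chain W1, W2, giving 4/(s^2 + 4*s + 3)
2. reduce the parallel group (W1*W2), W3, W4, giving (-7*s^3 + 29*s - 62)/(2*s^4 + 8*s^3 - 2*s^2 - 32*s - 24)
No further cancellation is possible in the step-2 result, so that is T(s). Its denominator becomes monic after dividing by the leading coefficient 2.

Answer: s^4 + 4*s^3 - s^2 - 16*s - 12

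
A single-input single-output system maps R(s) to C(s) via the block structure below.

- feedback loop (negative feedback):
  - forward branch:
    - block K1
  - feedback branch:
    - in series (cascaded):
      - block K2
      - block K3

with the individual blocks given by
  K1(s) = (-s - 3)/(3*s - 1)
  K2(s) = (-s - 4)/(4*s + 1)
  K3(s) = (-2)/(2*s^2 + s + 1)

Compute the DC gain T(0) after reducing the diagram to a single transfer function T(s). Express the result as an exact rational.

The answer is 3/25.

Reasoning:
(1) combine K2, K3 in series = (2*s + 8)/(8*s^3 + 6*s^2 + 5*s + 1)
(2) feedback reduction of K1, (K2*K3) = (-8*s^4 - 30*s^3 - 23*s^2 - 16*s - 3)/(24*s^4 + 10*s^3 + 7*s^2 - 16*s - 25)
Step 2 gives the overall T(s). Then T(0) = -3/(-25) = 3/25.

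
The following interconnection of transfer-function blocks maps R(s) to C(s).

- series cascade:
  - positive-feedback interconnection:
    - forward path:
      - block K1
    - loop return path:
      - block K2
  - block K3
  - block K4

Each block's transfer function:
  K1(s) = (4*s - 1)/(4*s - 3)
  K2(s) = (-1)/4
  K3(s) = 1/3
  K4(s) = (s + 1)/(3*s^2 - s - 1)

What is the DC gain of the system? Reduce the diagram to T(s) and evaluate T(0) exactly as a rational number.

The answer is -4/39.

Reasoning:
[1] reduce the feedback loop with forward K1 and return K2 -> (16*s - 4)/(20*s - 13)
[2] series reduction of [K1/(1-K1*K2)], K3, K4 -> (16*s^2 + 12*s - 4)/(180*s^3 - 177*s^2 - 21*s + 39)
DC gain: substitute s = 0 into T(s) from step 2: T(0) = -4/39.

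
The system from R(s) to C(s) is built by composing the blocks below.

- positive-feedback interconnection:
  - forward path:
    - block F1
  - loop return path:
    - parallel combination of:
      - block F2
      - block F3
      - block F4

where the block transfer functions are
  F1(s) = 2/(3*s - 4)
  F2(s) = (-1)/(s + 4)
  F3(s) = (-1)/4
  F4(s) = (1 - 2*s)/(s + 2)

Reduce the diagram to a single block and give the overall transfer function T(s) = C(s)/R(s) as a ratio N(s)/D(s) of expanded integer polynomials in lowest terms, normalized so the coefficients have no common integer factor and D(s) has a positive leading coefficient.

The answer is (4*s^2 + 24*s + 32)/(6*s^3 + 37*s^2 + 38*s - 64).

Reasoning:
[1] reduce the parallel group F2, F3, F4 = (-9*s^2 - 38*s)/(4*s^2 + 24*s + 32)
[2] apply the feedback formula to F1, (F2+F3+F4); the result is T(s) itself (integer coefficients, no common factor, positive leading denominator coefficient)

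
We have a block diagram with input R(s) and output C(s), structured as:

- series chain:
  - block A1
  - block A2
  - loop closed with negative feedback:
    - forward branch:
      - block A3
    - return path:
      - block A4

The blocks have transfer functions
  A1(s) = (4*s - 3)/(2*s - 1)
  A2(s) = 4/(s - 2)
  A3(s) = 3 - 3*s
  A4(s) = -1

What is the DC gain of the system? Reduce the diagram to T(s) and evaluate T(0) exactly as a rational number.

[1] apply the feedback formula to A3, A4: (3 - 3*s)/(3*s - 2)
[2] reduce the series chain A1, A2, [A3/(1+A3*A4)]: (-48*s^2 + 84*s - 36)/(6*s^3 - 19*s^2 + 16*s - 4)
Evaluating the step-2 result (the overall T(s)) at s = 0 gives T(0) = -36/(-4) = 9.

Answer: 9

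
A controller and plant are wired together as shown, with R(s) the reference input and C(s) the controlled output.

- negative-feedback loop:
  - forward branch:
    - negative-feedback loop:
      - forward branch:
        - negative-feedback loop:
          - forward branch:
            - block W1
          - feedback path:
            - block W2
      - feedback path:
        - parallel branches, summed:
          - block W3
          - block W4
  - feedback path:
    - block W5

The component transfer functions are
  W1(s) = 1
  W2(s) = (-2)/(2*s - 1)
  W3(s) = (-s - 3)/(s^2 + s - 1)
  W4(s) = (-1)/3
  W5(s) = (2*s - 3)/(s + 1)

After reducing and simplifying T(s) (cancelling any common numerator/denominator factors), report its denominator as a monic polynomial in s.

Answer: s^4 - 9*s^3/8 - 4*s^2 + 23*s/16 + 1/2

Working:
Step 1: feedback reduction of W1, W2 = (2*s - 1)/(2*s - 3)
Step 2: parallel reduction of W3, W4 = (-s^2 - 4*s - 8)/(3*s^2 + 3*s - 3)
Step 3: collapse the loop ([W1/(1+W1*W2)] forward, (W3+W4) return) = (6*s^3 + 3*s^2 - 9*s + 3)/(4*s^3 - 10*s^2 - 27*s + 17)
Step 4: close the feedback loop around [[W1/(1+W1*W2)]/(1+[W1/(1+W1*W2)]*(W3+W4))], W5 = (6*s^4 + 9*s^3 - 6*s^2 - 6*s + 3)/(16*s^4 - 18*s^3 - 64*s^2 + 23*s + 8)
T(s) is the step-4 result (common factors already cancelled). Leading coefficient of the denominator: 16. Divide through by 16 for the monic polynomial.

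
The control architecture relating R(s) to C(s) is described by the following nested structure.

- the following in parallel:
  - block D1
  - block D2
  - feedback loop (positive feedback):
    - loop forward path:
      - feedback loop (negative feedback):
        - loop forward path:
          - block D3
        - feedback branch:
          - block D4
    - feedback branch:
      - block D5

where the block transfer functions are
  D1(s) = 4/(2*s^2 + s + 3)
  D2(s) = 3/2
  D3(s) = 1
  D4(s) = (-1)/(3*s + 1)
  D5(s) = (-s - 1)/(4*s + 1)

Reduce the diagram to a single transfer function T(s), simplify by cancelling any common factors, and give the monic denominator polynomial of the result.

Step 1 - close the feedback loop around D3, D4 = (3*s + 1)/(3*s)
Step 2 - collapse the loop ([D3/(1+D3*D4)] forward, D5 return) = (12*s^2 + 7*s + 1)/(15*s^2 + 7*s + 1)
Step 3 - sum the parallel branches D1, D2, [[D3/(1+D3*D4)]/(1-[D3/(1+D3*D4)]*D5)] = (138*s^4 + 139*s^3 + 372*s^2 + 166*s + 23)/(60*s^4 + 58*s^3 + 108*s^2 + 44*s + 6)
T(s) is the step-3 result (common factors already cancelled). Leading coefficient of the denominator: 60. Divide through by 60 for the monic polynomial.

Final answer: s^4 + 29*s^3/30 + 9*s^2/5 + 11*s/15 + 1/10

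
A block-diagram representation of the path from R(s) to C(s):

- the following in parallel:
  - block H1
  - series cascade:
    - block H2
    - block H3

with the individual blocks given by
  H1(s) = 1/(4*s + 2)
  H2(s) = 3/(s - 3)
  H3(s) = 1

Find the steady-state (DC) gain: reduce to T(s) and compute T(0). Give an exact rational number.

Answer: -1/2

Working:
(1) reduce the series chain H2, H3, giving 3/(s - 3)
(2) parallel reduction of H1, (H2*H3), giving (13*s + 3)/(4*s^2 - 10*s - 6)
DC gain: substitute s = 0 into T(s) from step 2: T(0) = 3/(-6) = -1/2.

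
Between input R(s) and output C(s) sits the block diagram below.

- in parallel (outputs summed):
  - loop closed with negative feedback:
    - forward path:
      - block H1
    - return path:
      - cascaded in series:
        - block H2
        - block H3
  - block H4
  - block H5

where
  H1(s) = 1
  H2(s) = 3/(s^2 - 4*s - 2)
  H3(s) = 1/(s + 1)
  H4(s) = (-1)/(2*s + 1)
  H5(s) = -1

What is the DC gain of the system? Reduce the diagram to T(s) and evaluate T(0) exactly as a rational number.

The answer is -4.

Reasoning:
1. reduce the series chain H2, H3 -> 3/(s^3 - 3*s^2 - 6*s - 2)
2. feedback reduction of H1, (H2*H3) -> (s^3 - 3*s^2 - 6*s - 2)/(s^3 - 3*s^2 - 6*s + 1)
3. sum the parallel branches [H1/(1+H1*(H2*H3))], H4, H5 -> (-s^3 + 3*s^2 - 4)/(2*s^4 - 5*s^3 - 15*s^2 - 4*s + 1)
Step 3 gives the overall T(s). Then T(0) = -4/1 = -4.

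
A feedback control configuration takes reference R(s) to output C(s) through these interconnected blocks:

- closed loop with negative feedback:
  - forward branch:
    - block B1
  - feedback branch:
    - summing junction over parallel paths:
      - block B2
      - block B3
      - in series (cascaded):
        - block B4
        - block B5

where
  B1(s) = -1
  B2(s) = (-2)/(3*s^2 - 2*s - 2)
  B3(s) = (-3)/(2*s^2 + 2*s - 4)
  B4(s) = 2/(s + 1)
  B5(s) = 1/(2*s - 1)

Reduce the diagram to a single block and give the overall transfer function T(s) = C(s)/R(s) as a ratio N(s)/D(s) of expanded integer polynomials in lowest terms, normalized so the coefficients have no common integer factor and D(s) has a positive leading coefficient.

1. series reduction of B4, B5 -> 2/(2*s^2 + s - 1)
2. reduce the parallel group B2, B3, (B4*B5) -> (-14*s^4 - 5*s^3 + 3*s^2 + 20*s + 2)/(12*s^6 + 10*s^5 - 44*s^4 - 14*s^3 + 40*s^2 + 4*s - 8)
3. apply the feedback formula to B1, (B2+B3+(B4*B5)), which is the overall transfer function T(s) = C(s)/R(s) in lowest terms

Answer: (-12*s^6 - 10*s^5 + 44*s^4 + 14*s^3 - 40*s^2 - 4*s + 8)/(12*s^6 + 10*s^5 - 30*s^4 - 9*s^3 + 37*s^2 - 16*s - 10)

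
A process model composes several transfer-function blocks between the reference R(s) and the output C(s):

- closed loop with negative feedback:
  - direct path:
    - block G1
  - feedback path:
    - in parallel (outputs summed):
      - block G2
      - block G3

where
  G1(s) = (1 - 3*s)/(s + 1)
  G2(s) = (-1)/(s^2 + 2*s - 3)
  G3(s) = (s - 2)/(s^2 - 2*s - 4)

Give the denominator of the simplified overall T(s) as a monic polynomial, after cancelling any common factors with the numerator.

Answer: s^5 - 2*s^4 - 7*s^3 + s^2 - 25*s + 22

Working:
Step 1: parallel reduction of G2, G3; result (s^3 - s^2 - 5*s + 10)/(s^4 - 11*s^2 - 2*s + 12)
Step 2: close the feedback loop around G1, (G2+G3); result (-3*s^5 + s^4 + 33*s^3 - 5*s^2 - 38*s + 12)/(s^5 - 2*s^4 - 7*s^3 + s^2 - 25*s + 22)
Step 2 gives the fully reduced T(s), with no common factor left to cancel. The denominator is already monic (leading coefficient 1).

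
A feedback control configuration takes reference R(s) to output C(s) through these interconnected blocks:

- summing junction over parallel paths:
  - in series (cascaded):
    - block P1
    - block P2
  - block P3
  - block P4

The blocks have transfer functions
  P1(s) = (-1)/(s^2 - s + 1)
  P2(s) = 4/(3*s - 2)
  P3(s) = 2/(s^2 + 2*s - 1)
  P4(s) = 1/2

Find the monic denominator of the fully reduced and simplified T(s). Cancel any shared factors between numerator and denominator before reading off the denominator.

Step 1. series reduction of P1, P2, giving (-4)/(3*s^3 - 5*s^2 + 5*s - 2)
Step 2. parallel reduction of (P1*P2), P3, P4, giving (3*s^5 + s^4 + 4*s^3 - 15*s^2 - 5*s + 2)/(6*s^5 + 2*s^4 - 16*s^3 + 26*s^2 - 18*s + 4)
No further cancellation is possible in the step-2 result, so that is T(s). Its denominator becomes monic after dividing by the leading coefficient 6.

Hence the answer: s^5 + s^4/3 - 8*s^3/3 + 13*s^2/3 - 3*s + 2/3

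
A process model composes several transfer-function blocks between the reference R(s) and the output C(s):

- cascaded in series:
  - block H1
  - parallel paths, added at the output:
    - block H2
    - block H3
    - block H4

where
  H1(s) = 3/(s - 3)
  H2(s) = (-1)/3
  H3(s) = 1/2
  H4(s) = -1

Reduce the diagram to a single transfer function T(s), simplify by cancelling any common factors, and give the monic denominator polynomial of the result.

Step 1: combine H2, H3, H4 in parallel: (-5)/6
Step 2: series reduction of H1, (H2+H3+H4): (-5)/(2*s - 6)
T(s) is the step-2 result (common factors already cancelled). Leading coefficient of the denominator: 2. Divide through by 2 for the monic polynomial.

Therefore the answer is s - 3.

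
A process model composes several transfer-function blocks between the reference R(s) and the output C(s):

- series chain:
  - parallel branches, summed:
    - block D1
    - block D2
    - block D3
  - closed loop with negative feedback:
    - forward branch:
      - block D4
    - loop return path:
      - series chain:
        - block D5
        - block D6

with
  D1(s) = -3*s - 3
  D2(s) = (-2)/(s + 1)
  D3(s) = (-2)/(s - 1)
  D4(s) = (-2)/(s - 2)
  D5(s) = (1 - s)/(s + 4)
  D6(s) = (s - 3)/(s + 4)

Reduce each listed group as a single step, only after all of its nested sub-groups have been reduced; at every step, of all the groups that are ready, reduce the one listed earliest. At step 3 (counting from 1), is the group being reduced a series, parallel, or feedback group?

The answer is feedback.

Reasoning:
Step 1 - add D1, D2, D3 (parallel)
Step 2 - combine D5, D6 in series
Step 3 - feedback reduction of D4, (D5*D6)
Step 4 - reduce the series chain (D1+D2+D3), [D4/(1+D4*(D5*D6))]
So the answer for step 3 is feedback.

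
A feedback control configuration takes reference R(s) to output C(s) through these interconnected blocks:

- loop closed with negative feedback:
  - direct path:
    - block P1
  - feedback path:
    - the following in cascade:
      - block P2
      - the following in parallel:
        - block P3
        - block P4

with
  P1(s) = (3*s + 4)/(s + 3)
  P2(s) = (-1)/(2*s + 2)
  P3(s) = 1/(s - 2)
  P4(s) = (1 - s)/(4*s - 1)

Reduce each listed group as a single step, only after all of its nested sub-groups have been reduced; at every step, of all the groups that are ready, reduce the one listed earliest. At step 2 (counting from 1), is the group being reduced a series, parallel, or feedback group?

Step 1 - combine P3, P4 in parallel
Step 2 - combine P2, (P3+P4) in series
Step 3 - reduce the feedback loop with forward P1 and return (P2*(P3+P4))
At step 2 the group reduced is series.

Final answer: series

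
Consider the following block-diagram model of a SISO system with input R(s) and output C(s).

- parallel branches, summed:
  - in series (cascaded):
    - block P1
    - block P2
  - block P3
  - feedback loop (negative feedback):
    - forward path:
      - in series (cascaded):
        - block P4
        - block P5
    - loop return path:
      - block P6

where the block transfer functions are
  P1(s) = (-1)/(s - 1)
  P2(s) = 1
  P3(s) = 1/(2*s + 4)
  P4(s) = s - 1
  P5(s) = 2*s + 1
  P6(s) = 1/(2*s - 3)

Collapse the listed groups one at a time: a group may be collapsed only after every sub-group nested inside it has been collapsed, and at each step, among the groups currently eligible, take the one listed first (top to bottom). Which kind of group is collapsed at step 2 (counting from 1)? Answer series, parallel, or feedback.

Answer: series

Working:
1. combine P1, P2 in series
2. multiply P4, P5 (series)
3. reduce the feedback loop with forward (P4*P5) and return P6
4. sum the parallel branches (P1*P2), P3, [(P4*P5)/(1+(P4*P5)*P6)]
The group at step 2 is a series group.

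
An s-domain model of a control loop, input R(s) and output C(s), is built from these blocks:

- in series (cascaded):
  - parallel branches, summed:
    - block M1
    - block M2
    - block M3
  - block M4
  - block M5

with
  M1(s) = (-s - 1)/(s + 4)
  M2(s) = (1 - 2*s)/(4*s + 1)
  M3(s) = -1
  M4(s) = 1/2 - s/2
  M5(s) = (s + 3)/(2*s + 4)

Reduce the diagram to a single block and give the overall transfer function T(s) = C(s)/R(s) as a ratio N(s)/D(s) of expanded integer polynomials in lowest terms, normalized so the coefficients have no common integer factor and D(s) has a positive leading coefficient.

Answer: (10*s^4 + 49*s^3 + 29*s^2 - 85*s - 3)/(16*s^3 + 100*s^2 + 152*s + 32)

Working:
Step 1. combine M1, M2, M3 in parallel, giving (-10*s^2 - 29*s - 1)/(4*s^2 + 17*s + 4)
Step 2. cascade (M1+M2+M3), M4, M5, giving the overall T(s)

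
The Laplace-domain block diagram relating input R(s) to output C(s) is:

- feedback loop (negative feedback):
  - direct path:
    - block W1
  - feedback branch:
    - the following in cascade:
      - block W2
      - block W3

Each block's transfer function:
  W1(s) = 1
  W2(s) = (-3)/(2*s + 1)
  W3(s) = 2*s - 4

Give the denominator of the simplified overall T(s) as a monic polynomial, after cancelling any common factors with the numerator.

1. combine W2, W3 in series, giving (12 - 6*s)/(2*s + 1)
2. reduce the feedback loop with forward W1 and return (W2*W3), giving (-2*s - 1)/(4*s - 13)
T(s) is the step-2 result (common factors already cancelled). Leading coefficient of the denominator: 4. Divide through by 4 for the monic polynomial.

Final answer: s - 13/4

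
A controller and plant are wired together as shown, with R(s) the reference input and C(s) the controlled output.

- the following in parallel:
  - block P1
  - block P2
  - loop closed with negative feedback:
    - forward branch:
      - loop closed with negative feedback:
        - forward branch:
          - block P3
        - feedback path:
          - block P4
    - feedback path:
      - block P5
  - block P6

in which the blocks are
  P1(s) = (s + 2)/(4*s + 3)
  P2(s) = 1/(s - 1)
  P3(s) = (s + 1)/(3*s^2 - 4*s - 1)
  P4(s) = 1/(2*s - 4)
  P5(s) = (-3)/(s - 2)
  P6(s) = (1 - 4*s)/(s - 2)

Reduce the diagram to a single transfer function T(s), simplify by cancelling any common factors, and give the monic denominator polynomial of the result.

The answer is s^6 - 67*s^5/12 + 35*s^4/4 - 29*s^3/24 - 5*s^2 + 55*s/24 - 1/4.

Reasoning:
Step 1: apply the feedback formula to P3, P4; result (2*s^2 - 2*s - 4)/(6*s^3 - 20*s^2 + 15*s + 5)
Step 2: reduce the feedback loop with forward [P3/(1+P3*P4)] and return P5; result (2*s^2 - 2*s - 4)/(6*s^3 - 20*s^2 + 9*s - 1)
Step 3: parallel reduction of P1, P2, [[P3/(1+P3*P4)]/(1+[P3/(1+P3*P4)]*P5)], P6; result (-90*s^6 + 374*s^5 - 369*s^4 + 44*s^3 + 157*s^2 - 55*s - 19)/(24*s^6 - 134*s^5 + 210*s^4 - 29*s^3 - 120*s^2 + 55*s - 6)
No further cancellation is possible in the step-3 result, so that is T(s). Its denominator becomes monic after dividing by the leading coefficient 24.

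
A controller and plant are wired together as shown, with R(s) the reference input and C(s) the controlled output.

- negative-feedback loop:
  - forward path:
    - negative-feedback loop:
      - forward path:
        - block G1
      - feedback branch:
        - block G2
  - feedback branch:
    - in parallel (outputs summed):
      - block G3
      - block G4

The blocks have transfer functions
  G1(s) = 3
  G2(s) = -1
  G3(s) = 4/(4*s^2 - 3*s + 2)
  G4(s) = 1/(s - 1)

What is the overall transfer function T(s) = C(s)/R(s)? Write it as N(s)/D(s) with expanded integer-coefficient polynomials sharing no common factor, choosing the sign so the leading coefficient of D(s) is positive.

First reduce the diagram to T(s).

Step 1 - close the feedback loop around G1, G2: (-3)/2
Step 2 - sum the parallel branches G3, G4: (4*s^2 + s - 2)/(4*s^3 - 7*s^2 + 5*s - 2)
Step 3 - close the feedback loop around [G1/(1+G1*G2)], (G3+G4); the result is T(s) itself (integer coefficients, no common factor, positive leading denominator coefficient)

Answer: (-12*s^3 + 21*s^2 - 15*s + 6)/(8*s^3 - 26*s^2 + 7*s + 2)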